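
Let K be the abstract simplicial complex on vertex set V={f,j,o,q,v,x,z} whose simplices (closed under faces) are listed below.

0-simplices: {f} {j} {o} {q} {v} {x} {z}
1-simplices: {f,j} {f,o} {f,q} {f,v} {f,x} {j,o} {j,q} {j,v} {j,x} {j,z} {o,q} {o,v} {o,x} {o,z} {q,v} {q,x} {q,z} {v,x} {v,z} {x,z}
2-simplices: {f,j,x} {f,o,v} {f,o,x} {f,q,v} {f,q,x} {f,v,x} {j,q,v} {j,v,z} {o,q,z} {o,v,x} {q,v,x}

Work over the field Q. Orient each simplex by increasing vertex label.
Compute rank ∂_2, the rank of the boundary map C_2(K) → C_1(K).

rank∂_2=9

n_0=7 n_1=20 n_2=11  [Q]
∂1: piv[fj,fo,fq,fv,fx,jz] rk=6  ker:jo,jq,jv,jx,oq,ov,ox,oz,qv,qx,qz,vx,vz,xz
∂2: piv[fjx,fov,fox,fqv,fqx,fvx,jqv,jvz,oqz] rk=9  ker:ovx,qvx
rk∂_2=9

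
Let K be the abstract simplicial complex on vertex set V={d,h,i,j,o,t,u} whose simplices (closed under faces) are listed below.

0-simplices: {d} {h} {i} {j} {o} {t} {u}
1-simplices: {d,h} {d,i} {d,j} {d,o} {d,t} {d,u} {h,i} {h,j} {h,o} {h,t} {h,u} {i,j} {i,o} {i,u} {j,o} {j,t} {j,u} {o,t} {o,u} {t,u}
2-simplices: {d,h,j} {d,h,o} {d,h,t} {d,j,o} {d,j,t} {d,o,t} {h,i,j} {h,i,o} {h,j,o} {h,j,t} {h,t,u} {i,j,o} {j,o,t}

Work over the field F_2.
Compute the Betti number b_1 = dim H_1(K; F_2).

b_1=5

n_0=7 n_1=20 n_2=13  [Z2]
∂1: piv[dh,di,dj,do,dt,du] rk=6  ker:hi,hj,ho,ht,hu,ij,io,iu,jo,jt,ju,ot,ou,tu
∂2: piv[dhj,dho,dht,djo,djt,dot,hij,hio,htu] rk=9  ker:hjo,hjt,ijo,jot
b_1=(20−6)−9=5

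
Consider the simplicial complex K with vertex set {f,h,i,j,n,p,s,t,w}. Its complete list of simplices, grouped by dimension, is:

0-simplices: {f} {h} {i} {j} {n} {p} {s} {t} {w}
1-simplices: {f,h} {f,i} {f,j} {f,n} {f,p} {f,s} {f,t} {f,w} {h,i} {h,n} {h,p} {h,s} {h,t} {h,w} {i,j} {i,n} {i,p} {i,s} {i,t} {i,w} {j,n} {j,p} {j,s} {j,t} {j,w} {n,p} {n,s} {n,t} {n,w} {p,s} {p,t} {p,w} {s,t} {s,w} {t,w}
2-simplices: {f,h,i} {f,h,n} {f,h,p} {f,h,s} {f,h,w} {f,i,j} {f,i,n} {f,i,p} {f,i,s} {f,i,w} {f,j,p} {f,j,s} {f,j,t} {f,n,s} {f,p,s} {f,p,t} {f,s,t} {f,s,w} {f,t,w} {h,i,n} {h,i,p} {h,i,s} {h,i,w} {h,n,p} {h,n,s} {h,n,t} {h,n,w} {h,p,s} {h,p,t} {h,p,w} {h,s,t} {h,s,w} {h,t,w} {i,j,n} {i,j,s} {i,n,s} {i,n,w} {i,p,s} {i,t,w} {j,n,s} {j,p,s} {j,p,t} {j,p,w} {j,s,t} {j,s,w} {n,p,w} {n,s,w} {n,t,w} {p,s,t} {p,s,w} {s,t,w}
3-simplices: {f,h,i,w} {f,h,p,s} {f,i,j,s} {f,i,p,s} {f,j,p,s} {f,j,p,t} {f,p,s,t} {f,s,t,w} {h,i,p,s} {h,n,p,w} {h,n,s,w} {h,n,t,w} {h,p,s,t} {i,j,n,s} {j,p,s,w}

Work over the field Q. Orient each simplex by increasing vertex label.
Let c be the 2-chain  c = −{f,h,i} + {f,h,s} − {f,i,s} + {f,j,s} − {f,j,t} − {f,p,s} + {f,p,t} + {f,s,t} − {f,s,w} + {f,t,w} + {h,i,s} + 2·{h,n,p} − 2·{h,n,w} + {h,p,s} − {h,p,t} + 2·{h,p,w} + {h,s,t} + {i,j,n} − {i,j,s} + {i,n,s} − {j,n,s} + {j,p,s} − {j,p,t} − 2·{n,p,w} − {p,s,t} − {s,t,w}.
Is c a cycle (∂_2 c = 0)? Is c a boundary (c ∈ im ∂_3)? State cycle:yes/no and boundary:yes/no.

n_0=9 n_1=35 n_2=51 n_3=15  [Q]
∂1: piv[fh,fi,fj,fn,fp,fs,ft,fw] rk=8  ker:hi,hn,hp,hs,ht,hw,ij,in,ip,is,it,iw,jn,jp,js,jt,jw,np,ns,nt,nw,ps,pt,pw,st,sw,tw
∂2: piv[fhi,fhn,fhp,fhs,fhw,fij,fin,fip,fis,fiw,fjp,fjs,fjt,fns,fps,fpt,fst,fsw,ftw,hnp,hnt,hnw,hpt,hpw,ijn,itw,jpw] rk=27  ker:hin,hip,his,hiw,hns,hps,hst,hsw,htw,ijs,ins,inw,ips,jns,jps,jpt,jst,jsw,npw,nsw,ntw,pst,psw,stw
∂3: piv[fhiw,fhps,fijs,fips,fjps,fjpt,fpst,fstw,hips,hnpw,hnsw,hntw,hpst,ijns,jpsw] rk=15
∂2c = 0
c vs im∂3: residual ≠ 0 ⇒ not boundary

cycle:yes boundary:no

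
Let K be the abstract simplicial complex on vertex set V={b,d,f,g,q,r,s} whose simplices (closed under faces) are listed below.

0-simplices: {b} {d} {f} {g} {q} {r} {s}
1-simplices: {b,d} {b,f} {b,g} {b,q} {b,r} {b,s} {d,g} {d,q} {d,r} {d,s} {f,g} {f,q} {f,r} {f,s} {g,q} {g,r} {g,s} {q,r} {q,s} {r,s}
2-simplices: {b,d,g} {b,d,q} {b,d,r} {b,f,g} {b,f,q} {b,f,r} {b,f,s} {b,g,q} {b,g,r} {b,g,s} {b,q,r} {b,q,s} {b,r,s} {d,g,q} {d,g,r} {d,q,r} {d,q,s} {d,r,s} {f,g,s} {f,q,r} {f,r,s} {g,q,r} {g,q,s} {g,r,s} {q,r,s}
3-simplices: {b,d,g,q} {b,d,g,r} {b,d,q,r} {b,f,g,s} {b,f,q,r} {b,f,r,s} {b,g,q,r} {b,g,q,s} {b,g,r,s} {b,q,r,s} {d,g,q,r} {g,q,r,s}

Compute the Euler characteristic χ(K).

n_0=7 n_1=20 n_2=25 n_3=12
χ=+7−20+25−12=0

χ(K)=0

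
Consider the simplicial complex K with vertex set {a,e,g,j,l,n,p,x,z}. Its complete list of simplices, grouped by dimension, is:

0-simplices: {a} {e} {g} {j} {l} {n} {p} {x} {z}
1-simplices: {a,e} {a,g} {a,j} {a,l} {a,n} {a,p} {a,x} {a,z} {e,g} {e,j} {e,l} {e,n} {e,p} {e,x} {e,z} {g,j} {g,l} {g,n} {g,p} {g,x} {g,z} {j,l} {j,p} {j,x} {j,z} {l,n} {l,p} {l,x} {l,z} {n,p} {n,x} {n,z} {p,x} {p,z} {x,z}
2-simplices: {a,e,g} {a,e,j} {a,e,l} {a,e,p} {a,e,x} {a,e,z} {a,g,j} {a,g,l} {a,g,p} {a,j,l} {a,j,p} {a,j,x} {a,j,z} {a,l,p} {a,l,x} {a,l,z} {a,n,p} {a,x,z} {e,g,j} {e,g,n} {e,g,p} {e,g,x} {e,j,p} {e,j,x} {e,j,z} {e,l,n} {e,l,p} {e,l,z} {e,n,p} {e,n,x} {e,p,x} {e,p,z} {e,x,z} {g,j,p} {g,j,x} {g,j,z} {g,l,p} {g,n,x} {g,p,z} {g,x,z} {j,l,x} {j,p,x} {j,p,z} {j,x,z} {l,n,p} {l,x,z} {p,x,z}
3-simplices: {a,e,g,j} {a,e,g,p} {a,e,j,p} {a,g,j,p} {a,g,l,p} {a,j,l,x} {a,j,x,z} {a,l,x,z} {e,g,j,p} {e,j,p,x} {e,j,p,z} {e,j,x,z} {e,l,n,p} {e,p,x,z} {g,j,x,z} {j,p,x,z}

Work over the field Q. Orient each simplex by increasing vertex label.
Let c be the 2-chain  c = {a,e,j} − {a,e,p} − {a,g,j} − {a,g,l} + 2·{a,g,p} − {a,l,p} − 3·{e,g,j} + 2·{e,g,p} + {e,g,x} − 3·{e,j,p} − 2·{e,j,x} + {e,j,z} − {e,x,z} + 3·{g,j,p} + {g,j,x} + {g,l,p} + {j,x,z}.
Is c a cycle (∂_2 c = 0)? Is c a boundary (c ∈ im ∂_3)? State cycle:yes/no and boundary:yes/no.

n_0=9 n_1=35 n_2=47 n_3=16  [Q]
∂1: piv[ae,ag,aj,al,an,ap,ax,az] rk=8  ker:eg,ej,el,en,ep,ex,ez,gj,gl,gn,gp,gx,gz,jl,jp,jx,jz,ln,lp,lx,lz,np,nx,nz,px,pz,xz
∂2: piv[aeg,aej,ael,aep,aex,aez,agj,agl,agp,ajl,ajp,ajx,ajz,alp,alx,alz,anp,axz,egn,egx,eln,enp,enx,epx,epz,gjz] rk=26  ker:egj,egp,ejp,ejx,ejz,elp,elz,exz,gjp,gjx,glp,gnx,gpz,gxz,jlx,jpx,jpz,jxz,lnp,lxz,pxz
∂3: piv[aegj,aegp,aejp,agjp,aglp,ajlx,ajxz,alxz,ejpx,ejpz,ejxz,elnp,epxz,gjxz] rk=14  ker:egjp,jpxz
∂2c = 0
c vs im∂3: residual ≠ 0 ⇒ not boundary

cycle:yes boundary:no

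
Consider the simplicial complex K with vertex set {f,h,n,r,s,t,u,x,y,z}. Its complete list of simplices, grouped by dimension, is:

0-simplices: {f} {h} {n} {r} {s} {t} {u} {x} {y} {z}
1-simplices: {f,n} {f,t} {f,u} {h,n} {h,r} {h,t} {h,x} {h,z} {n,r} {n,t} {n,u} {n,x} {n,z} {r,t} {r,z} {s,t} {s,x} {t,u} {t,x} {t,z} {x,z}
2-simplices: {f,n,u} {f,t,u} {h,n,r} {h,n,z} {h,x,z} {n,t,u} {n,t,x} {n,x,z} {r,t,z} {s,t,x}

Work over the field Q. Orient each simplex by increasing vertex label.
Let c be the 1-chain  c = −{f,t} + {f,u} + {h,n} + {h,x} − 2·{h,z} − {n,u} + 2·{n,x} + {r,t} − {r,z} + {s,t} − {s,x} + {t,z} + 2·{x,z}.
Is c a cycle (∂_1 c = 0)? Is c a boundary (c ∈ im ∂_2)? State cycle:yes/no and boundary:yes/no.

n_0=10 n_1=21 n_2=10  [Q]
∂1: piv[fn,ft,fu,hn,hr,hx,hz,st] rk=8  ker:ht,nr,nt,nu,nx,nz,rt,rz,sx,tu,tx,tz,xz
∂2: piv[fnu,ftu,hnr,hnz,hxz,ntu,ntx,nxz,rtz,stx] rk=10
∂1c = 0
c vs im∂2: reduces to 0 ⇒ boundary

cycle:yes boundary:yes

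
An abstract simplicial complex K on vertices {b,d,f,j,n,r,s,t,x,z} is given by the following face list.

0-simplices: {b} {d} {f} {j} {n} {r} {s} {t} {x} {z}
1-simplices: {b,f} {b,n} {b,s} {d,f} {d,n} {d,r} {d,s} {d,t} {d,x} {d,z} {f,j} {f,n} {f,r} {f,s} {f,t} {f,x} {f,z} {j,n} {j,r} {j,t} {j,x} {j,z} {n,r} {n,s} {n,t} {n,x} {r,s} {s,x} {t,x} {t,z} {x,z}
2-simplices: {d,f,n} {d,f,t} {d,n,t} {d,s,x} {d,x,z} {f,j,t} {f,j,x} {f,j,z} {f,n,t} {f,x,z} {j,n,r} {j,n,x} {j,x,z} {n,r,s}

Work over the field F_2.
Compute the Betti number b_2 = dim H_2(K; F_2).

n_0=10 n_1=31 n_2=14  [Z2]
∂1: piv[bf,bn,bs,df,dr,dt,dx,dz,fj] rk=9  ker:dn,ds,fn,fr,fs,ft,fx,fz,jn,jr,jt,jx,jz,nr,ns,nt,nx,rs,sx,tx,tz,xz
∂2: piv[dfn,dft,dnt,dsx,dxz,fjt,fjx,fjz,fxz,jnr,jnx,nrs] rk=12  ker:fnt,jxz
b_2=(14−12)−0=2

b_2=2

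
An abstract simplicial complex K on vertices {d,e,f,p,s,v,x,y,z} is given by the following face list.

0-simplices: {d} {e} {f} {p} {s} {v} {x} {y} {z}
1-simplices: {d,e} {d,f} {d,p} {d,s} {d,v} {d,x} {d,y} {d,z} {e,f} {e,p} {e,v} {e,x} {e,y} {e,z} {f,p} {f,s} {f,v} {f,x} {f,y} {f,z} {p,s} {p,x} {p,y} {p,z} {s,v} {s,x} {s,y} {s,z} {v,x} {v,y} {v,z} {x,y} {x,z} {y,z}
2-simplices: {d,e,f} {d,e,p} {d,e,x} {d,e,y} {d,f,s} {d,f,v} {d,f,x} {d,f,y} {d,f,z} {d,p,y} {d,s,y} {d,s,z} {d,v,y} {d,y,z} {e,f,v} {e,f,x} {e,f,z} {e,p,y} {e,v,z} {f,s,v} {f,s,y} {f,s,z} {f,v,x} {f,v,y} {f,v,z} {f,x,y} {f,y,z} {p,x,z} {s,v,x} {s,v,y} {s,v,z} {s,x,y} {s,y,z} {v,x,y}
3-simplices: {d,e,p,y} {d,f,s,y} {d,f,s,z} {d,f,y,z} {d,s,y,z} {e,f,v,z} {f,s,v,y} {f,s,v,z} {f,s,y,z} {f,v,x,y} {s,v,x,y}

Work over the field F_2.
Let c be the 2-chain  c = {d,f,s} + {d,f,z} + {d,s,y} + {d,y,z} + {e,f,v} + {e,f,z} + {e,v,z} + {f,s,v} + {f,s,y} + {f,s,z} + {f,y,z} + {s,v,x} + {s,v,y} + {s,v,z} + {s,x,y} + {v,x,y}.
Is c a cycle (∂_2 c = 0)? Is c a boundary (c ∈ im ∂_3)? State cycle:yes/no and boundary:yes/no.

n_0=9 n_1=34 n_2=34 n_3=11  [Z2]
∂1: piv[de,df,dp,ds,dv,dx,dy,dz] rk=8  ker:ef,ep,ev,ex,ey,ez,fp,fs,fv,fx,fy,fz,ps,px,py,pz,sv,sx,sy,sz,vx,vy,vz,xy,xz,yz
∂2: piv[def,dep,dex,dey,dfs,dfv,dfx,dfy,dfz,dpy,dsy,dsz,dvy,dyz,efv,efz,evz,fsv,fvx,fxy,pxz,svx] rk=22  ker:efx,epy,fsy,fsz,fvy,fvz,fyz,svy,svz,sxy,syz,vxy
∂3: piv[depy,dfsy,dfsz,dfyz,dsyz,efvz,fsvy,fsvz,fvxy,svxy] rk=10  ker:fsyz
∂2c = 0
c vs im∂3: reduces to 0 ⇒ boundary

cycle:yes boundary:yes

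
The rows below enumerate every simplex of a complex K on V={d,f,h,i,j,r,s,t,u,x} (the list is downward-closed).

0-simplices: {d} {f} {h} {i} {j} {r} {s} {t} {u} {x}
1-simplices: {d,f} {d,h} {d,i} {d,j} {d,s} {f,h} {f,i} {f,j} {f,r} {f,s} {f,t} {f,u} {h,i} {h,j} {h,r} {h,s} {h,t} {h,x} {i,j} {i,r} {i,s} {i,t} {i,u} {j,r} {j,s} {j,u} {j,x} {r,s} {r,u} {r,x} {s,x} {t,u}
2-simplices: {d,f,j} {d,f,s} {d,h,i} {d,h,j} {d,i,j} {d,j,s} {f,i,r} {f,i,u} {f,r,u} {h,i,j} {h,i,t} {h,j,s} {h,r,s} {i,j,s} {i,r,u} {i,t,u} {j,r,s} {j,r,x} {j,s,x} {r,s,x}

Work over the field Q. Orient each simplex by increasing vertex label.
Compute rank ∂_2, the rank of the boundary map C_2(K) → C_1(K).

rank∂_2=17

n_0=10 n_1=32 n_2=20  [Q]
∂1: piv[df,dh,di,dj,ds,fr,ft,fu,hx] rk=9  ker:fh,fi,fj,fs,hi,hj,hr,hs,ht,ij,ir,is,it,iu,jr,js,ju,jx,rs,ru,rx,sx,tu
∂2: piv[dfj,dfs,dhi,dhj,dij,djs,fir,fiu,fru,hit,hjs,hrs,ijs,itu,jrs,jrx,jsx] rk=17  ker:hij,iru,rsx
rk∂_2=17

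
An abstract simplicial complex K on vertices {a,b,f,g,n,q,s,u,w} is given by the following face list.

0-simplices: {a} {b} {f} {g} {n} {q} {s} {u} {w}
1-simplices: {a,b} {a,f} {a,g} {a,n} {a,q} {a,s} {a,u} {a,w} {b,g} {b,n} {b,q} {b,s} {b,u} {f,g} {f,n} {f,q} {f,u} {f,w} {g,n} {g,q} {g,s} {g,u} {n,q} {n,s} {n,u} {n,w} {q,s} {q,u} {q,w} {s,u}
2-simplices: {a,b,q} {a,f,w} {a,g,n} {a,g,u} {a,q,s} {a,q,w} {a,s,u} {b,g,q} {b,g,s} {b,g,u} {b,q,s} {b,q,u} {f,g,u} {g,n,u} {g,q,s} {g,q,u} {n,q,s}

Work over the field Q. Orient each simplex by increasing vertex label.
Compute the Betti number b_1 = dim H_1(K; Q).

n_0=9 n_1=30 n_2=17  [Q]
∂1: piv[ab,af,ag,an,aq,as,au,aw] rk=8  ker:bg,bn,bq,bs,bu,fg,fn,fq,fu,fw,gn,gq,gs,gu,nq,ns,nu,nw,qs,qu,qw,su
∂2: piv[abq,afw,agn,agu,aqs,aqw,asu,bgq,bgs,bgu,bqs,bqu,fgu,gnu,nqs] rk=15  ker:gqs,gqu
b_1=(30−8)−15=7

b_1=7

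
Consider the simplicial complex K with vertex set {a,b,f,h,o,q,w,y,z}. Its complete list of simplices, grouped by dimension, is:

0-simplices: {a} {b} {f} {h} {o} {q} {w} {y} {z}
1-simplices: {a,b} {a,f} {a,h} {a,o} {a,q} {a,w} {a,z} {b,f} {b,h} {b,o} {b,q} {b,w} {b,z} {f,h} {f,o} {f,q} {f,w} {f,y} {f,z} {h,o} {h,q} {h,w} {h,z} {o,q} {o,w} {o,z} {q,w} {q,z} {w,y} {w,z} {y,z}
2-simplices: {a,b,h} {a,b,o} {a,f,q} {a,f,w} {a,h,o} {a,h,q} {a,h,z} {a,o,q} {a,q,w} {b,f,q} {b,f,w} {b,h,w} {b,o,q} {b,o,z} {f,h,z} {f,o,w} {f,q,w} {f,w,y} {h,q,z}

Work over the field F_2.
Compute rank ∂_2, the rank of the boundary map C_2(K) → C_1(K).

rank∂_2=18

n_0=9 n_1=31 n_2=19  [Z2]
∂1: piv[ab,af,ah,ao,aq,aw,az,fy] rk=8  ker:bf,bh,bo,bq,bw,bz,fh,fo,fq,fw,fz,ho,hq,hw,hz,oq,ow,oz,qw,qz,wy,wz,yz
∂2: piv[abh,abo,afq,afw,aho,ahq,ahz,aoq,aqw,bfq,bfw,bhw,boq,boz,fhz,fow,fwy,hqz] rk=18  ker:fqw
rk∂_2=18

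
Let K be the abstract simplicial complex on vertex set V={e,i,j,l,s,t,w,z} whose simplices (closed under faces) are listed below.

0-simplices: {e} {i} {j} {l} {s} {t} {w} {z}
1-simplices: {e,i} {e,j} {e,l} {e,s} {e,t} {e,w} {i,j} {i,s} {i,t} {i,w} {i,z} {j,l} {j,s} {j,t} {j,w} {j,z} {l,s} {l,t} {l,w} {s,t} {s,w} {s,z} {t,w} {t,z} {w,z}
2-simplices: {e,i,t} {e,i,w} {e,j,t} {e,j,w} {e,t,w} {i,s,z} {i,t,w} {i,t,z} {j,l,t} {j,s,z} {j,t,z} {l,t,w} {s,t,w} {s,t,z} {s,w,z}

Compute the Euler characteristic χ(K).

n_0=8 n_1=25 n_2=15
χ=+8−25+15=-2

χ(K)=-2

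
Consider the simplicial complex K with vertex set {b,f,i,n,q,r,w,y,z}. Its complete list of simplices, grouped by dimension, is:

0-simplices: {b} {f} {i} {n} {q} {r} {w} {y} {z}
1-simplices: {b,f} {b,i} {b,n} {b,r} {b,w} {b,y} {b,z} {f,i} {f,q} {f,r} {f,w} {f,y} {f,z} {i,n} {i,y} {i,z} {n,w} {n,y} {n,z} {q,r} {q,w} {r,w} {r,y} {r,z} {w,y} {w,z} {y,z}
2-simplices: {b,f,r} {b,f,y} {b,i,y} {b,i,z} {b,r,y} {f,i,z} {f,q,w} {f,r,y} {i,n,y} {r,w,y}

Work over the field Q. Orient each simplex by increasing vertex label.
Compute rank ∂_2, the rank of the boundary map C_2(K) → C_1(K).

n_0=9 n_1=27 n_2=10  [Q]
∂1: piv[bf,bi,bn,br,bw,by,bz,fq] rk=8  ker:fi,fr,fw,fy,fz,in,iy,iz,nw,ny,nz,qr,qw,rw,ry,rz,wy,wz,yz
∂2: piv[bfr,bfy,biy,biz,bry,fiz,fqw,iny,rwy] rk=9  ker:fry
rk∂_2=9

rank∂_2=9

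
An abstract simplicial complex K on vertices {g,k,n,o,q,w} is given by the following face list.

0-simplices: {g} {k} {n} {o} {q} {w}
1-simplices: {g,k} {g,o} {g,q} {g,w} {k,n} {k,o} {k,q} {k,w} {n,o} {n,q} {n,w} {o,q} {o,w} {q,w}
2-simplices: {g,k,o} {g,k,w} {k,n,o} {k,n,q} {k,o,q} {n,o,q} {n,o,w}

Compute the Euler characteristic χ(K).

n_0=6 n_1=14 n_2=7
χ=+6−14+7=-1

χ(K)=-1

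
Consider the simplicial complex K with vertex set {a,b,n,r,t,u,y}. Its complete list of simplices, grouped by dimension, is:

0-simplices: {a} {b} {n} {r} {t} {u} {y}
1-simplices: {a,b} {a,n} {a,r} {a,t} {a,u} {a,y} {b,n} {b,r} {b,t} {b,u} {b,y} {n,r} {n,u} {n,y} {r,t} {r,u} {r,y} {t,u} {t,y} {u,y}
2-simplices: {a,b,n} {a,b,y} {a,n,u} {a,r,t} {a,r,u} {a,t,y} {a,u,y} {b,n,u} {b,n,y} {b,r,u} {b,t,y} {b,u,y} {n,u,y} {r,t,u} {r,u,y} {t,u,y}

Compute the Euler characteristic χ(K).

n_0=7 n_1=20 n_2=16
χ=+7−20+16=3

χ(K)=3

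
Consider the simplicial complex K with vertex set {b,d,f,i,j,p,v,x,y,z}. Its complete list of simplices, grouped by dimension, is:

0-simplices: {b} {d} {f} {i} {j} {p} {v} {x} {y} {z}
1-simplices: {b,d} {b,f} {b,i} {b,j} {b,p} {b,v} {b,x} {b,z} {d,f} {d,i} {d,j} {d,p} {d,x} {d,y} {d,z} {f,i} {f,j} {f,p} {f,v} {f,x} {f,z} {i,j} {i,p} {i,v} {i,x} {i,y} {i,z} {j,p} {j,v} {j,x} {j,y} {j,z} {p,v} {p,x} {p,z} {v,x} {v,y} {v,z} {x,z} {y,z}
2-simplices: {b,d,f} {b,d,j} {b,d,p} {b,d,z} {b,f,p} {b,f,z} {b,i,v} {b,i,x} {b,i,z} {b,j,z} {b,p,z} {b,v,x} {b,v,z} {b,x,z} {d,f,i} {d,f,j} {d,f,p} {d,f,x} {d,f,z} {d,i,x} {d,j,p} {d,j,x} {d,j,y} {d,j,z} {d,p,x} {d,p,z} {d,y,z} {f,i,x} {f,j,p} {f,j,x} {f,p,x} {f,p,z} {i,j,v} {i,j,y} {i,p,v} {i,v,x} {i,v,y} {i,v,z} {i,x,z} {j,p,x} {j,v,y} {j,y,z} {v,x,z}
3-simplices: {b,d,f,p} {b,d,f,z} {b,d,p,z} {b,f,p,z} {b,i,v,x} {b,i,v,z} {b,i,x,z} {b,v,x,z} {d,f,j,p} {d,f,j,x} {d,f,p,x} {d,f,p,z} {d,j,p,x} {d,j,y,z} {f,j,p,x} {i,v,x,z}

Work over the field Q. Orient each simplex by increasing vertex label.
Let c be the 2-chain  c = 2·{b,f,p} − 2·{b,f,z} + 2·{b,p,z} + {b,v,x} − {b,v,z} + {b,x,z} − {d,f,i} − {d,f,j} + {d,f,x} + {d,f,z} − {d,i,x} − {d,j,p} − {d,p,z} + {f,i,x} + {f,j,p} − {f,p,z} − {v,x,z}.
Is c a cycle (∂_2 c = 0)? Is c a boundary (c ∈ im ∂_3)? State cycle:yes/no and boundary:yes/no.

n_0=10 n_1=40 n_2=43 n_3=16  [Q]
∂1: piv[bd,bf,bi,bj,bp,bv,bx,bz,dy] rk=9  ker:df,di,dj,dp,dx,dz,fi,fj,fp,fv,fx,fz,ij,ip,iv,ix,iy,iz,jp,jv,jx,jy,jz,pv,px,pz,vx,vy,vz,xz,yz
∂2: piv[bdf,bdj,bdp,bdz,bfp,bfz,biv,bix,biz,bjz,bpz,bvx,bvz,bxz,dfi,dfj,dfx,dix,djp,djx,djy,dpx,dyz,ijv,ijy,ipv,ivy] rk=27  ker:dfp,dfz,djz,dpz,fix,fjp,fjx,fpx,fpz,ivx,ivz,ixz,jpx,jvy,jyz,vxz
∂3: piv[bdfp,bdfz,bdpz,bfpz,bivx,bivz,bixz,bvxz,dfjp,dfjx,dfpx,djpx,djyz] rk=13  ker:dfpz,fjpx,ivxz
∂2c = 0
c vs im∂3: residual ≠ 0 ⇒ not boundary

cycle:yes boundary:no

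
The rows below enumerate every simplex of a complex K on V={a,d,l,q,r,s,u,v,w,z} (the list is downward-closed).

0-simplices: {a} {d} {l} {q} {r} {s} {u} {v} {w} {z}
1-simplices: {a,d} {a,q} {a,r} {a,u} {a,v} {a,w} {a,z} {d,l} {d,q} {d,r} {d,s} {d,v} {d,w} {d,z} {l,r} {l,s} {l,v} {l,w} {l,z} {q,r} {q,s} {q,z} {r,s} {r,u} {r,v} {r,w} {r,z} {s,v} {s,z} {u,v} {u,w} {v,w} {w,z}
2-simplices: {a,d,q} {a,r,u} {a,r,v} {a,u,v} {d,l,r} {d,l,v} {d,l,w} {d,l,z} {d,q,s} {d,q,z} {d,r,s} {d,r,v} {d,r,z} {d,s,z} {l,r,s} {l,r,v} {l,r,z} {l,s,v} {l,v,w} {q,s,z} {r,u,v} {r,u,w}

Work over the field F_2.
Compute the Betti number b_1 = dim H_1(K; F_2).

b_1=6

n_0=10 n_1=33 n_2=22  [Z2]
∂1: piv[ad,aq,ar,au,av,aw,az,dl,ds] rk=9  ker:dq,dr,dv,dw,dz,lr,ls,lv,lw,lz,qr,qs,qz,rs,ru,rv,rw,rz,sv,sz,uv,uw,vw,wz
∂2: piv[adq,aru,arv,auv,dlr,dlv,dlw,dlz,dqs,dqz,drs,drv,drz,dsz,lrs,lsv,lvw,ruw] rk=18  ker:lrv,lrz,qsz,ruv
b_1=(33−9)−18=6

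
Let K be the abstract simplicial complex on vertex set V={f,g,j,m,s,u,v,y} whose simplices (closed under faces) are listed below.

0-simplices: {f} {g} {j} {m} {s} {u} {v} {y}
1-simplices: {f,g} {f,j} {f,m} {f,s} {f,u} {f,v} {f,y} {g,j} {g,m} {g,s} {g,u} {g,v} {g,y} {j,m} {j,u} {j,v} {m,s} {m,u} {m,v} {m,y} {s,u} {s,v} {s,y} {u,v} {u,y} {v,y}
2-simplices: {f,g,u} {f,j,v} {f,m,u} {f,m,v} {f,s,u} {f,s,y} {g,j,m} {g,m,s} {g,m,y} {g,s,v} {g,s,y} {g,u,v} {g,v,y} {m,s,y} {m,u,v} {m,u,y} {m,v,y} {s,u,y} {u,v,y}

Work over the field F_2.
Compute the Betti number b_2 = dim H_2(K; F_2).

n_0=8 n_1=26 n_2=19  [Z2]
∂1: piv[fg,fj,fm,fs,fu,fv,fy] rk=7  ker:gj,gm,gs,gu,gv,gy,jm,ju,jv,ms,mu,mv,my,su,sv,sy,uv,uy,vy
∂2: piv[fgu,fjv,fmu,fmv,fsu,fsy,gjm,gms,gmy,gsv,gsy,guv,gvy,muv,muy,mvy,suy] rk=17  ker:msy,uvy
b_2=(19−17)−0=2

b_2=2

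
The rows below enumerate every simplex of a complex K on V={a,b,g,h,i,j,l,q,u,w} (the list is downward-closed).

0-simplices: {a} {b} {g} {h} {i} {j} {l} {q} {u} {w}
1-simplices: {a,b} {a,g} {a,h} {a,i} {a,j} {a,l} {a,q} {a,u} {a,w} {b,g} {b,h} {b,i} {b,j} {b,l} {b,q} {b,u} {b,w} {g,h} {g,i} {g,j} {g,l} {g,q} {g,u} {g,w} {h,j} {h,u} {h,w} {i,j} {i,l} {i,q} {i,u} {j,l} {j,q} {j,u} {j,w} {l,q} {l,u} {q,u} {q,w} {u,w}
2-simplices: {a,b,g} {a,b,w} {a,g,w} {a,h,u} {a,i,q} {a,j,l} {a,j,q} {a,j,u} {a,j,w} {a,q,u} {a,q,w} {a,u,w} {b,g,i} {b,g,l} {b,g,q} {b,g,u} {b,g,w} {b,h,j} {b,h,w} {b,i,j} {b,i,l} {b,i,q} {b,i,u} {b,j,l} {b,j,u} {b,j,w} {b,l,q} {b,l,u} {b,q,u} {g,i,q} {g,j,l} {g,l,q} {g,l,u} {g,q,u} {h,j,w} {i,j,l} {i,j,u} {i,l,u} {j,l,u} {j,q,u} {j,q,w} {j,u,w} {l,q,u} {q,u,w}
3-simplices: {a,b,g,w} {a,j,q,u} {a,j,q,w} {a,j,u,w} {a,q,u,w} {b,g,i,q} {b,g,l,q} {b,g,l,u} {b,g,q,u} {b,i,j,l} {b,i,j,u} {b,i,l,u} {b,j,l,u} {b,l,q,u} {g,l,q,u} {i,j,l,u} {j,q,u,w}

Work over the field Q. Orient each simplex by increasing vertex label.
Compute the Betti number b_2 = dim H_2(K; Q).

b_2=1

n_0=10 n_1=40 n_2=44 n_3=17  [Q]
∂1: piv[ab,ag,ah,ai,aj,al,aq,au,aw] rk=9  ker:bg,bh,bi,bj,bl,bq,bu,bw,gh,gi,gj,gl,gq,gu,gw,hj,hu,hw,ij,il,iq,iu,jl,jq,ju,jw,lq,lu,qu,qw,uw
∂2: piv[abg,abw,agw,ahu,aiq,ajl,ajq,aju,ajw,aqu,aqw,auw,bgi,bgl,bgq,bgu,bhj,bhw,bij,bil,biq,biu,bjl,bju,bjw,blq,blu,bqu,gjl] rk=29  ker:bgw,giq,glq,glu,gqu,hjw,ijl,iju,ilu,jlu,jqu,jqw,juw,lqu,quw
∂3: piv[abgw,ajqu,ajqw,ajuw,aquw,bgiq,bglq,bglu,bgqu,bijl,biju,bilu,bjlu,blqu] rk=14  ker:glqu,ijlu,jquw
b_2=(44−29)−14=1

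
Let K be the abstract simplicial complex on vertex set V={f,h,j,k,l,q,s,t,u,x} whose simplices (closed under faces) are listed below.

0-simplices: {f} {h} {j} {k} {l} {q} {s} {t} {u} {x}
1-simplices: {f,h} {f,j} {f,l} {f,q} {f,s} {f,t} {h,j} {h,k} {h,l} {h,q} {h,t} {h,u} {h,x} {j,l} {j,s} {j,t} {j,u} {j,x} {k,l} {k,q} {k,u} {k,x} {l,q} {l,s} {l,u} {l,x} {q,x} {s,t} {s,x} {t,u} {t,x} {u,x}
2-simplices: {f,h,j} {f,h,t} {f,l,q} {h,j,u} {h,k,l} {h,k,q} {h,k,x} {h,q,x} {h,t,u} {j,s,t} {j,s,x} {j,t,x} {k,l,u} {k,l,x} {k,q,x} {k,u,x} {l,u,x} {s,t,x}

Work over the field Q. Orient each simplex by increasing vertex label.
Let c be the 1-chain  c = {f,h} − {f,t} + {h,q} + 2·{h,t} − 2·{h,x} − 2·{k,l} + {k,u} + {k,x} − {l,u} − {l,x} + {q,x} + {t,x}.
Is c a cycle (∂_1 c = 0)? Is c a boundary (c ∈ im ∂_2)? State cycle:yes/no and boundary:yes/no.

cycle:yes boundary:no

n_0=10 n_1=32 n_2=18  [Q]
∂1: piv[fh,fj,fl,fq,fs,ft,hk,hu,hx] rk=9  ker:hj,hl,hq,ht,jl,js,jt,ju,jx,kl,kq,ku,kx,lq,ls,lu,lx,qx,st,sx,tu,tx,ux
∂2: piv[fhj,fht,flq,hju,hkl,hkq,hkx,hqx,htu,jst,jsx,jtx,klu,klx,kux] rk=15  ker:kqx,lux,stx
∂1c = 0
c vs im∂2: residual ≠ 0 ⇒ not boundary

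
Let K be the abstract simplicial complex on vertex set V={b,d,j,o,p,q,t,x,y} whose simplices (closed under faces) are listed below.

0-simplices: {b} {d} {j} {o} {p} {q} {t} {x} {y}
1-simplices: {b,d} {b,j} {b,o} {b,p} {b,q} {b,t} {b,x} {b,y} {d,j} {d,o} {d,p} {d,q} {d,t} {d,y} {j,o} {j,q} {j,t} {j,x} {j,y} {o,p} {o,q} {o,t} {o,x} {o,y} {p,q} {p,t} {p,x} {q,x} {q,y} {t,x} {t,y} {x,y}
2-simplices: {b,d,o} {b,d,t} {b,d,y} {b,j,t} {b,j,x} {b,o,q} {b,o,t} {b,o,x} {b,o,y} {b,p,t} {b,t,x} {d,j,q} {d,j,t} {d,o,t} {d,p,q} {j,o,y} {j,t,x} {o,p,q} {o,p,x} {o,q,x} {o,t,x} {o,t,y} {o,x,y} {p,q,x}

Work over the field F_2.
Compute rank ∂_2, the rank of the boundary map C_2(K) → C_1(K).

rank∂_2=20

n_0=9 n_1=32 n_2=24  [Z2]
∂1: piv[bd,bj,bo,bp,bq,bt,bx,by] rk=8  ker:dj,do,dp,dq,dt,dy,jo,jq,jt,jx,jy,op,oq,ot,ox,oy,pq,pt,px,qx,qy,tx,ty,xy
∂2: piv[bdo,bdt,bdy,bjt,bjx,boq,bot,box,boy,bpt,btx,djq,djt,dpq,joy,opq,opx,oqx,oty,oxy] rk=20  ker:dot,jtx,otx,pqx
rk∂_2=20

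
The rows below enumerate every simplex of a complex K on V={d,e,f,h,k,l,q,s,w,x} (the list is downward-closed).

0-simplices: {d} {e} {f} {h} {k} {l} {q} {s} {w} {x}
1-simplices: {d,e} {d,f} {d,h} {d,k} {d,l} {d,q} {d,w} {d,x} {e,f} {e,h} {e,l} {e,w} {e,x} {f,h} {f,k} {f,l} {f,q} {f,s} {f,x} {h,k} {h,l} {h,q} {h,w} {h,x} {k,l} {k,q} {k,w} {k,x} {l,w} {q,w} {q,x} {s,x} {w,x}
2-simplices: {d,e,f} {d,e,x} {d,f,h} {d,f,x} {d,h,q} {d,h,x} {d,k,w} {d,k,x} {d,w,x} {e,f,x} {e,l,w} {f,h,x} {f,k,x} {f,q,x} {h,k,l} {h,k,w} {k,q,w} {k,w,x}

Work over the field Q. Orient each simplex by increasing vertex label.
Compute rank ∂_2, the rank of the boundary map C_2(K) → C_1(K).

rank∂_2=15

n_0=10 n_1=33 n_2=18  [Q]
∂1: piv[de,df,dh,dk,dl,dq,dw,dx,fs] rk=9  ker:ef,eh,el,ew,ex,fh,fk,fl,fq,fx,hk,hl,hq,hw,hx,kl,kq,kw,kx,lw,qw,qx,sx,wx
∂2: piv[def,dex,dfh,dfx,dhq,dhx,dkw,dkx,dwx,elw,fkx,fqx,hkl,hkw,kqw] rk=15  ker:efx,fhx,kwx
rk∂_2=15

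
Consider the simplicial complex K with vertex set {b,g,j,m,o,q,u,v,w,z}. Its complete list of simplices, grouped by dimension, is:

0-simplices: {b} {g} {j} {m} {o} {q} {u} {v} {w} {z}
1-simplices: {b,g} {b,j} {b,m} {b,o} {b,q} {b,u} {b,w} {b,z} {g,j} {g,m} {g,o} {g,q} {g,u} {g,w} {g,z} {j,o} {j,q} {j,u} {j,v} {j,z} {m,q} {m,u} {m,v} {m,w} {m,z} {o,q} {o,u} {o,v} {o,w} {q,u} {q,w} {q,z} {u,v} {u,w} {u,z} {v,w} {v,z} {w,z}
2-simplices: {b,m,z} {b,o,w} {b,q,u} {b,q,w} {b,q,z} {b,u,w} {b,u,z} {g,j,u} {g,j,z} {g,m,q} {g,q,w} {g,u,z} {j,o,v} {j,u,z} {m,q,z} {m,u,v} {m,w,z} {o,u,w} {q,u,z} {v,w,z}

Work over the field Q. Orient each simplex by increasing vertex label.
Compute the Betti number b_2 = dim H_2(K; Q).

b_2=2

n_0=10 n_1=38 n_2=20  [Q]
∂1: piv[bg,bj,bm,bo,bq,bu,bw,bz,jv] rk=9  ker:gj,gm,go,gq,gu,gw,gz,jo,jq,ju,jz,mq,mu,mv,mw,mz,oq,ou,ov,ow,qu,qw,qz,uv,uw,uz,vw,vz,wz
∂2: piv[bmz,bow,bqu,bqw,bqz,buw,buz,gju,gjz,gmq,gqw,guz,jov,mqz,muv,mwz,ouw,vwz] rk=18  ker:juz,quz
b_2=(20−18)−0=2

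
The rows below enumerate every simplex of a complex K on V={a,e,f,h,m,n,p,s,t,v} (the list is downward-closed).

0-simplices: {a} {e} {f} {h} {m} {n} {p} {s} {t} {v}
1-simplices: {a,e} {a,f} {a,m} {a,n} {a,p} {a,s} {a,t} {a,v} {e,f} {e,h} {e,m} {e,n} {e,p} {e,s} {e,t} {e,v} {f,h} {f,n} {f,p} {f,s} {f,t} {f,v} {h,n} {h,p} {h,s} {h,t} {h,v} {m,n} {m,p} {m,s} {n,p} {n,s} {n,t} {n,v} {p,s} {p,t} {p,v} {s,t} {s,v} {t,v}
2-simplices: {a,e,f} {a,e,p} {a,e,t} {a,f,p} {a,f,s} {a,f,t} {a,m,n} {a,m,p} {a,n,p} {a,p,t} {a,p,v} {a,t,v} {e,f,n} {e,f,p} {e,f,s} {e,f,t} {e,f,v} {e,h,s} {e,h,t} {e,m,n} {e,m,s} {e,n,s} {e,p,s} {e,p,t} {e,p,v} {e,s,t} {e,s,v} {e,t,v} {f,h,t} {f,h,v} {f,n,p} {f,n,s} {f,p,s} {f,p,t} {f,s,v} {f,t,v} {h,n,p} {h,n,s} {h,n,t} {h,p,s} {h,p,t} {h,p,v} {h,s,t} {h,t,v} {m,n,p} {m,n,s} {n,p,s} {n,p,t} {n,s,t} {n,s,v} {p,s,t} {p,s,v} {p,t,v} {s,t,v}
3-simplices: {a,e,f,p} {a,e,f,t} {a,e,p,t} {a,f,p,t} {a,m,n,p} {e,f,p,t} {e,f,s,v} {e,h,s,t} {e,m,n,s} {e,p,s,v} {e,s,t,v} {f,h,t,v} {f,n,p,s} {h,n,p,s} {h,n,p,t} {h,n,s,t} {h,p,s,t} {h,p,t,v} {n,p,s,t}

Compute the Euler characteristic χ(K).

n_0=10 n_1=40 n_2=54 n_3=19
χ=+10−40+54−19=5

χ(K)=5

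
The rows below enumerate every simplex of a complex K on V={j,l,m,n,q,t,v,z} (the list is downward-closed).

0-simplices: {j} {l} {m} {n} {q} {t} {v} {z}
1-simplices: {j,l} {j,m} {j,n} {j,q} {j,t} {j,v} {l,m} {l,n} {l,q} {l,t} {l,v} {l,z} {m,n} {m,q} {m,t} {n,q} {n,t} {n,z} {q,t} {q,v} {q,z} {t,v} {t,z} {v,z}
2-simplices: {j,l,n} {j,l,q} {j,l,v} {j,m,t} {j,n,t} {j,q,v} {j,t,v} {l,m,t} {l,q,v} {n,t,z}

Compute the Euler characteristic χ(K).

n_0=8 n_1=24 n_2=10
χ=+8−24+10=-6

χ(K)=-6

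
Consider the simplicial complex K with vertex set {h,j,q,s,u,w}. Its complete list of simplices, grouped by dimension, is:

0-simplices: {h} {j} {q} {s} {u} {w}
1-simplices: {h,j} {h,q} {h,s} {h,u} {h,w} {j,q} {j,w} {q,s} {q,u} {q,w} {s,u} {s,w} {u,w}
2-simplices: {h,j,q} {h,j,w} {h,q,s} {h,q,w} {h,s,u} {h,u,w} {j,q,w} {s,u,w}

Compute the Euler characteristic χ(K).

n_0=6 n_1=13 n_2=8
χ=+6−13+8=1

χ(K)=1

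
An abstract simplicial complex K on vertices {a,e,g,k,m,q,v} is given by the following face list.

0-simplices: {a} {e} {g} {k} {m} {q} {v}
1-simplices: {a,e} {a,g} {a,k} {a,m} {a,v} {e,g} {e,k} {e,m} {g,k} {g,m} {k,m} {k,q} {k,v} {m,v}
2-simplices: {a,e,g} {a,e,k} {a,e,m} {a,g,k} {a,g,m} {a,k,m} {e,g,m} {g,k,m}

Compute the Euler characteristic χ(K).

χ(K)=1

n_0=7 n_1=14 n_2=8
χ=+7−14+8=1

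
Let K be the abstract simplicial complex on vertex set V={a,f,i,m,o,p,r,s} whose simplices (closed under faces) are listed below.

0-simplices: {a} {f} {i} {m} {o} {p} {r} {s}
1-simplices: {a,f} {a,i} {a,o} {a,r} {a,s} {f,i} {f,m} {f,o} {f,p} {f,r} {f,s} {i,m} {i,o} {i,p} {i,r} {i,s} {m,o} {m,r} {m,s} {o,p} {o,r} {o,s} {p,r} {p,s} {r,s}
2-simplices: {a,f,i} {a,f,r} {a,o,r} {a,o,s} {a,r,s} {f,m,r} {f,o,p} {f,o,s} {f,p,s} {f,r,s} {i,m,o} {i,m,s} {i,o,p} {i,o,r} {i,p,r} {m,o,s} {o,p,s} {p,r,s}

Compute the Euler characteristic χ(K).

n_0=8 n_1=25 n_2=18
χ=+8−25+18=1

χ(K)=1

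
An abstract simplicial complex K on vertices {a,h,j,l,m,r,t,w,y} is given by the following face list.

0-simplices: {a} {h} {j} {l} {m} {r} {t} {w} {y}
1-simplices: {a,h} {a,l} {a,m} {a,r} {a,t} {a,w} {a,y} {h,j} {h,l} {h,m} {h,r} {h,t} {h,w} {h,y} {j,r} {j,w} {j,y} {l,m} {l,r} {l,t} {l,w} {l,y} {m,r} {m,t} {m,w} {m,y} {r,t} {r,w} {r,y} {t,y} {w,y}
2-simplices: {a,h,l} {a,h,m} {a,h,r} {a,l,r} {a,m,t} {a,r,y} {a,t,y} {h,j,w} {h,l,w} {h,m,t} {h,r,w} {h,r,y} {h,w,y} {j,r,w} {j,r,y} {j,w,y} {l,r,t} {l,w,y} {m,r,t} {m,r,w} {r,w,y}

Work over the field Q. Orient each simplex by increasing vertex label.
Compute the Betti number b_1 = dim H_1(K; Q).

b_1=4

n_0=9 n_1=31 n_2=21  [Q]
∂1: piv[ah,al,am,ar,at,aw,ay,hj] rk=8  ker:hl,hm,hr,ht,hw,hy,jr,jw,jy,lm,lr,lt,lw,ly,mr,mt,mw,my,rt,rw,ry,ty,wy
∂2: piv[ahl,ahm,ahr,alr,amt,ary,aty,hjw,hlw,hmt,hrw,hry,hwy,jrw,jry,lrt,lwy,mrt,mrw] rk=19  ker:jwy,rwy
b_1=(31−8)−19=4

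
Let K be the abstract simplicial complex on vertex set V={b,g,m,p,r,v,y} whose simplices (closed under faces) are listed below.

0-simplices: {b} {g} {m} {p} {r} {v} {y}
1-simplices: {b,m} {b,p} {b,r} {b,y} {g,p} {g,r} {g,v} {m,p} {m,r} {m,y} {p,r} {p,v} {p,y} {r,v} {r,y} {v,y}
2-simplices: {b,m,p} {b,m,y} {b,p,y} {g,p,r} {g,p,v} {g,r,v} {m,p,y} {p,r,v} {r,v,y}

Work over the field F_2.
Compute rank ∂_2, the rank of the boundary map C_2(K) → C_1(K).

n_0=7 n_1=16 n_2=9  [Z2]
∂1: piv[bm,bp,br,by,gp,gv] rk=6  ker:gr,mp,mr,my,pr,pv,py,rv,ry,vy
∂2: piv[bmp,bmy,bpy,gpr,gpv,grv,rvy] rk=7  ker:mpy,prv
rk∂_2=7

rank∂_2=7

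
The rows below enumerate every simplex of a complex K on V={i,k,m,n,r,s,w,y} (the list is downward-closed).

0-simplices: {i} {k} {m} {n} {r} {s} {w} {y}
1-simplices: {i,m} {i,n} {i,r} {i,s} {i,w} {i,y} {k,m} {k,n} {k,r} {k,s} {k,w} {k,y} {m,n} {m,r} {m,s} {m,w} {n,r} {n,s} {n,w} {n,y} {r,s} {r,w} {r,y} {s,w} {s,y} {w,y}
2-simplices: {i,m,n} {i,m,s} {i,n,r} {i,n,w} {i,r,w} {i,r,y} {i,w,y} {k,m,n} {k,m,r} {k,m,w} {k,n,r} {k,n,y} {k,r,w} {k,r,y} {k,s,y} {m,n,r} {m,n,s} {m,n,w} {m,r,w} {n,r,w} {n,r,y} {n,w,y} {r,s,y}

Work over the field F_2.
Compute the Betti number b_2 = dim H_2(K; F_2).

n_0=8 n_1=26 n_2=23  [Z2]
∂1: piv[im,in,ir,is,iw,iy,km] rk=7  ker:kn,kr,ks,kw,ky,mn,mr,ms,mw,nr,ns,nw,ny,rs,rw,ry,sw,sy,wy
∂2: piv[imn,ims,inr,inw,irw,iry,iwy,kmn,kmr,kmw,knr,kny,krw,kry,ksy,mns,rsy] rk=17  ker:mnr,mnw,mrw,nrw,nry,nwy
b_2=(23−17)−0=6

b_2=6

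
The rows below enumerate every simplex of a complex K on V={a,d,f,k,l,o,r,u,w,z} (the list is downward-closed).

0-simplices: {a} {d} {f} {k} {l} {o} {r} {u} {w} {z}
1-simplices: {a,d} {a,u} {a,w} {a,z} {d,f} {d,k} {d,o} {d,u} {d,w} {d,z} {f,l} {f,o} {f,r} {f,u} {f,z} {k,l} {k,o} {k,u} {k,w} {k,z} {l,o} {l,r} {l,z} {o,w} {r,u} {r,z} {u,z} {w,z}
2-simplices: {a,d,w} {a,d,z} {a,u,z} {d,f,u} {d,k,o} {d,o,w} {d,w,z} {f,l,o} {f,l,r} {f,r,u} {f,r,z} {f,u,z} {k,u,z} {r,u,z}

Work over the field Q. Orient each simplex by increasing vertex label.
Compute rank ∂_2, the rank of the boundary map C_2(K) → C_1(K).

n_0=10 n_1=28 n_2=14  [Q]
∂1: piv[ad,au,aw,az,df,dk,do,fl,fr] rk=9  ker:du,dw,dz,fo,fu,fz,kl,ko,ku,kw,kz,lo,lr,lz,ow,ru,rz,uz,wz
∂2: piv[adw,adz,auz,dfu,dko,dow,dwz,flo,flr,fru,frz,fuz,kuz] rk=13  ker:ruz
rk∂_2=13

rank∂_2=13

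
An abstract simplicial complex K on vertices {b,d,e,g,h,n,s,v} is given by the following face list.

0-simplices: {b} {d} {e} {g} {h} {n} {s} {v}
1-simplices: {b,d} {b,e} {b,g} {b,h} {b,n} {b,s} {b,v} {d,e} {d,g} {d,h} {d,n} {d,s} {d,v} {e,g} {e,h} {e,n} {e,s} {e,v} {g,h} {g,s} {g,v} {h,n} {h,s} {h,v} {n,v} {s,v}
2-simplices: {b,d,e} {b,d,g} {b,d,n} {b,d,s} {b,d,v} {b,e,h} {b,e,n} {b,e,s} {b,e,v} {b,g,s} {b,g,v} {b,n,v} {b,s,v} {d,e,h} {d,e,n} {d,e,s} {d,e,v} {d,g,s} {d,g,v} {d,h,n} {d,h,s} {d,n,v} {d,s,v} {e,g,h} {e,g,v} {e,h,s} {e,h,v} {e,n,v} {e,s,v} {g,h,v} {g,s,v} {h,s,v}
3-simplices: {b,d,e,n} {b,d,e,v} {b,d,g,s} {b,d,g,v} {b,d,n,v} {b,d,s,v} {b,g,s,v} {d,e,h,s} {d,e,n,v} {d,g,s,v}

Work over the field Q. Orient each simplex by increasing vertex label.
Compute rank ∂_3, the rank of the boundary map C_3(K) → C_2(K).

n_0=8 n_1=26 n_2=32 n_3=10  [Q]
∂1: piv[bd,be,bg,bh,bn,bs,bv] rk=7  ker:de,dg,dh,dn,ds,dv,eg,eh,en,es,ev,gh,gs,gv,hn,hs,hv,nv,sv
∂2: piv[bde,bdg,bdn,bds,bdv,beh,ben,bes,bev,bgs,bgv,bnv,bsv,deh,dhn,dhs,egh,egv,ehv] rk=19  ker:den,des,dev,dgs,dgv,dnv,dsv,ehs,env,esv,ghv,gsv,hsv
∂3: piv[bden,bdev,bdgs,bdgv,bdnv,bdsv,bgsv,dehs,denv] rk=9  ker:dgsv
rk∂_3=9

rank∂_3=9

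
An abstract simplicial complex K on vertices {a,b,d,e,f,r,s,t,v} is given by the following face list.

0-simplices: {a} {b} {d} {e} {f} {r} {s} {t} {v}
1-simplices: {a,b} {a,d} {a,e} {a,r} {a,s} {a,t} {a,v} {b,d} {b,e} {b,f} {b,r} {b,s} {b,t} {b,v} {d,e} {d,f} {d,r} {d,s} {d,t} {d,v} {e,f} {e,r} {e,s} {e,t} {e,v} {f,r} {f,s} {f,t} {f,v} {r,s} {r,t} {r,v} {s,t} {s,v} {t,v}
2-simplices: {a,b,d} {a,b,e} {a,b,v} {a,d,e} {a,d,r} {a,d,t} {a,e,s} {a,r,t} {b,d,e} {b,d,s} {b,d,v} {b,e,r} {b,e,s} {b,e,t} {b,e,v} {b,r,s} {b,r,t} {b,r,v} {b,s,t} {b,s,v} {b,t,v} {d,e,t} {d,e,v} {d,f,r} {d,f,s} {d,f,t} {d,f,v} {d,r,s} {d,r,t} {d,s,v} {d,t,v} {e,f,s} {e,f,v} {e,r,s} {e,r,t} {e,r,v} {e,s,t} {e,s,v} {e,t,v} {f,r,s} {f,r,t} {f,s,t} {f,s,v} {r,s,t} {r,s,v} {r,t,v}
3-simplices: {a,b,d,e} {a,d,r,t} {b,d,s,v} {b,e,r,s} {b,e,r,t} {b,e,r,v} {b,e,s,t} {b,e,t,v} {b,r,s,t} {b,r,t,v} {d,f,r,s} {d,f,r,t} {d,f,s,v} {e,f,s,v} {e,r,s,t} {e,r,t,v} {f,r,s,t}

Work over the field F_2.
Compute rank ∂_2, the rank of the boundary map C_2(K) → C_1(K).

n_0=9 n_1=35 n_2=46 n_3=17  [Z2]
∂1: piv[ab,ad,ae,ar,as,at,av,bf] rk=8  ker:bd,be,br,bs,bt,bv,de,df,dr,ds,dt,dv,ef,er,es,et,ev,fr,fs,ft,fv,rs,rt,rv,st,sv,tv
∂2: piv[abd,abe,abv,ade,adr,adt,aes,art,bds,bdv,ber,bes,bet,bev,brs,brt,brv,bst,bsv,btv,det,dfr,dfs,dft,dfv,efs] rk=26  ker:bde,dev,drs,drt,dsv,dtv,efv,ers,ert,erv,est,esv,etv,frs,frt,fst,fsv,rst,rsv,rtv
∂3: piv[abde,adrt,bdsv,bers,bert,berv,best,betv,brst,brtv,dfrs,dfrt,dfsv,efsv,frst] rk=15  ker:erst,ertv
rk∂_2=26

rank∂_2=26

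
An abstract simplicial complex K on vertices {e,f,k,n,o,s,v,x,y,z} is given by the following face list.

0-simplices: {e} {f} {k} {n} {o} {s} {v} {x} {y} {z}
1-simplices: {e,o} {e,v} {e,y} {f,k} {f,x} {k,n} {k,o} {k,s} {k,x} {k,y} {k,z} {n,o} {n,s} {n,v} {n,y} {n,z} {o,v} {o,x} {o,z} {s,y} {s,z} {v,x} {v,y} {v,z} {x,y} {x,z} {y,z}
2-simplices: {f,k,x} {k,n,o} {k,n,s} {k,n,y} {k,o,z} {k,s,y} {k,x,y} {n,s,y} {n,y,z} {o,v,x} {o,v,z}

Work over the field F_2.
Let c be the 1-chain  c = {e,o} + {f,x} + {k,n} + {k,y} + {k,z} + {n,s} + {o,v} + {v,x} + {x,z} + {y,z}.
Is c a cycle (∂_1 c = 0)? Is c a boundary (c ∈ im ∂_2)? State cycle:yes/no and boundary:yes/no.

n_0=10 n_1=27 n_2=11  [Z2]
∂1: piv[eo,ev,ey,fk,fx,kn,ko,ks,kz] rk=9  ker:kx,ky,no,ns,nv,ny,nz,ov,ox,oz,sy,sz,vx,vy,vz,xy,xz,yz
∂2: piv[fkx,kno,kns,kny,koz,ksy,kxy,nyz,ovx,ovz] rk=10  ker:nsy
∂1c = {e} + {f} + {k} + {s} + {x} + {z}

cycle:no boundary:no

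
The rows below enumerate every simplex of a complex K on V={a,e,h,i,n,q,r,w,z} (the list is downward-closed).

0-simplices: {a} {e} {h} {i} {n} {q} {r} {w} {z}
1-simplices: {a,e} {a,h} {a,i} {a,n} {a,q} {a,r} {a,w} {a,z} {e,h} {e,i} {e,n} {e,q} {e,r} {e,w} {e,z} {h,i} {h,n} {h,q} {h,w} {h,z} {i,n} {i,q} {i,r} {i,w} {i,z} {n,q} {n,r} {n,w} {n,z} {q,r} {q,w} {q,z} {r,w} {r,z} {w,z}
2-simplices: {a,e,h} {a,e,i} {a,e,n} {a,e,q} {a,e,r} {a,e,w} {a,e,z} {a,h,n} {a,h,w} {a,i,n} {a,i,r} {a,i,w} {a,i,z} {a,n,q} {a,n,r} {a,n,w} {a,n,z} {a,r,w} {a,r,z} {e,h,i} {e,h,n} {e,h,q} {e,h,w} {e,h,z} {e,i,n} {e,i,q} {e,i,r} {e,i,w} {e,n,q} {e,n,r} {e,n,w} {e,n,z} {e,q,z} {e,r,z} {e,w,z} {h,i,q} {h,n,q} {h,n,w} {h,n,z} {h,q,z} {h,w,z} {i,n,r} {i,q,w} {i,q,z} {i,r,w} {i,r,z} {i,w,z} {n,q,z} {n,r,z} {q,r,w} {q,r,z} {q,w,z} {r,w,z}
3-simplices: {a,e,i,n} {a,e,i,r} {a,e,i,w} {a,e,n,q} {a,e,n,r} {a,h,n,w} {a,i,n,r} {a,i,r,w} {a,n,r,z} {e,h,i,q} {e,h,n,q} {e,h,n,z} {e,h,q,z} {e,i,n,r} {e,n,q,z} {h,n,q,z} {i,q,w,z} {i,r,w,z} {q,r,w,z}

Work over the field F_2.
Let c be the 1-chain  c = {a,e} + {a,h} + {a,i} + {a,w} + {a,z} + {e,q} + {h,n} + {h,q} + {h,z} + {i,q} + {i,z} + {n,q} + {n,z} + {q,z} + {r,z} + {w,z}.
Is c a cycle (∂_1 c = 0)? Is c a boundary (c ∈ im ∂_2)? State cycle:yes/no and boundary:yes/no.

cycle:no boundary:no

n_0=9 n_1=35 n_2=53 n_3=19  [Z2]
∂1: piv[ae,ah,ai,an,aq,ar,aw,az] rk=8  ker:eh,ei,en,eq,er,ew,ez,hi,hn,hq,hw,hz,in,iq,ir,iw,iz,nq,nr,nw,nz,qr,qw,qz,rw,rz,wz
∂2: piv[aeh,aei,aen,aeq,aer,aew,aez,ahn,ahw,ain,air,aiw,aiz,anq,anr,anw,anz,arw,arz,ehi,ehq,ehz,eiq,eqz,ewz,iqw,qrw] rk=27  ker:ehn,ehw,ein,eir,eiw,enq,enr,enw,enz,erz,hiq,hnq,hnw,hnz,hqz,hwz,inr,iqz,irw,irz,iwz,nqz,nrz,qrz,qwz,rwz
∂3: piv[aein,aeir,aeiw,aenq,aenr,ahnw,ainr,airw,anrz,ehiq,ehnq,ehnz,ehqz,enqz,iqwz,irwz,qrwz] rk=17  ker:einr,hnqz
∂1c = {a} + {i} + {n} + {q} + {r} + {z}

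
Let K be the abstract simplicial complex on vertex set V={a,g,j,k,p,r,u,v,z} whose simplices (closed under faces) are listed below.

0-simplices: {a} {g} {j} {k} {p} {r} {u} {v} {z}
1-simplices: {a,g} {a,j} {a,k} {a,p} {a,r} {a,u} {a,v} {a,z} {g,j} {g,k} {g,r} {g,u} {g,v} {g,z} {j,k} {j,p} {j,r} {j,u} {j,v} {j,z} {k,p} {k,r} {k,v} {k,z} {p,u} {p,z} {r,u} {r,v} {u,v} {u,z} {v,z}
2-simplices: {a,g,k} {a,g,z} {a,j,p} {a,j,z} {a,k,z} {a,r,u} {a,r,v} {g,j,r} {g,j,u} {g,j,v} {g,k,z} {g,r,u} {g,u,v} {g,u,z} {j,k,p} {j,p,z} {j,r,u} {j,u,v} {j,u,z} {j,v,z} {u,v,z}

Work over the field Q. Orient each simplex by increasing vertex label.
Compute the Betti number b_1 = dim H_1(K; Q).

b_1=6

n_0=9 n_1=31 n_2=21  [Q]
∂1: piv[ag,aj,ak,ap,ar,au,av,az] rk=8  ker:gj,gk,gr,gu,gv,gz,jk,jp,jr,ju,jv,jz,kp,kr,kv,kz,pu,pz,ru,rv,uv,uz,vz
∂2: piv[agk,agz,ajp,ajz,akz,aru,arv,gjr,gju,gjv,gru,guv,guz,jkp,jpz,juz,jvz] rk=17  ker:gkz,jru,juv,uvz
b_1=(31−8)−17=6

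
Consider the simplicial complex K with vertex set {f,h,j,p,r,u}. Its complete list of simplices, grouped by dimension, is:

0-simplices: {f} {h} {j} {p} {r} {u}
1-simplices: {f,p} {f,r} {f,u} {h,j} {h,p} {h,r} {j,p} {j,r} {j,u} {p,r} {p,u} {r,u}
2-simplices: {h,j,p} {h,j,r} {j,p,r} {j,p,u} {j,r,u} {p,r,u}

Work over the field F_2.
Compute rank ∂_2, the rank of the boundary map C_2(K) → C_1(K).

n_0=6 n_1=12 n_2=6  [Z2]
∂1: piv[fp,fr,fu,hj,hp] rk=5  ker:hr,jp,jr,ju,pr,pu,ru
∂2: piv[hjp,hjr,jpr,jpu,jru] rk=5  ker:pru
rk∂_2=5

rank∂_2=5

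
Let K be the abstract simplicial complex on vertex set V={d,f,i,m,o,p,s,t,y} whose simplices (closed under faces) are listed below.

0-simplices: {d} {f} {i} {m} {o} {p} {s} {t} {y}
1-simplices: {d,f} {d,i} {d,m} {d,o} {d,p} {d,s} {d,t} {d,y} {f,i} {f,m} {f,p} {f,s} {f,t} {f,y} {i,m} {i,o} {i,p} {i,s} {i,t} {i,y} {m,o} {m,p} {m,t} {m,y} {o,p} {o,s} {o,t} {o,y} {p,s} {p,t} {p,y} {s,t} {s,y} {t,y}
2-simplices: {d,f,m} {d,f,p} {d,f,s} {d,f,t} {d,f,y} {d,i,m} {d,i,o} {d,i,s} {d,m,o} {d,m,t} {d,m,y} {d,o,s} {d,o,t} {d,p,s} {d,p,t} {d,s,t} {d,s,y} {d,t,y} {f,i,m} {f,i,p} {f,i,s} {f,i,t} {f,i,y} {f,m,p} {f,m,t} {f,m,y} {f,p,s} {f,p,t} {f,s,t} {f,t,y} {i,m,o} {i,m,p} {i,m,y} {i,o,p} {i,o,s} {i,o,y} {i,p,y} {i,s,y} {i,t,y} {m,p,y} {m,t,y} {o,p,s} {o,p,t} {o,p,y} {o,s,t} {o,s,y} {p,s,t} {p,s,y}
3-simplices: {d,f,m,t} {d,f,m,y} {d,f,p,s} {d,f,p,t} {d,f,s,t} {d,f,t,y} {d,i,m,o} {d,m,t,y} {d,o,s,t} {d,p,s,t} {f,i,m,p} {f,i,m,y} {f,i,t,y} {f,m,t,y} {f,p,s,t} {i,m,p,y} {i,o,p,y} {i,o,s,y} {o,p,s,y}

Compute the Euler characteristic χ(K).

χ(K)=4

n_0=9 n_1=34 n_2=48 n_3=19
χ=+9−34+48−19=4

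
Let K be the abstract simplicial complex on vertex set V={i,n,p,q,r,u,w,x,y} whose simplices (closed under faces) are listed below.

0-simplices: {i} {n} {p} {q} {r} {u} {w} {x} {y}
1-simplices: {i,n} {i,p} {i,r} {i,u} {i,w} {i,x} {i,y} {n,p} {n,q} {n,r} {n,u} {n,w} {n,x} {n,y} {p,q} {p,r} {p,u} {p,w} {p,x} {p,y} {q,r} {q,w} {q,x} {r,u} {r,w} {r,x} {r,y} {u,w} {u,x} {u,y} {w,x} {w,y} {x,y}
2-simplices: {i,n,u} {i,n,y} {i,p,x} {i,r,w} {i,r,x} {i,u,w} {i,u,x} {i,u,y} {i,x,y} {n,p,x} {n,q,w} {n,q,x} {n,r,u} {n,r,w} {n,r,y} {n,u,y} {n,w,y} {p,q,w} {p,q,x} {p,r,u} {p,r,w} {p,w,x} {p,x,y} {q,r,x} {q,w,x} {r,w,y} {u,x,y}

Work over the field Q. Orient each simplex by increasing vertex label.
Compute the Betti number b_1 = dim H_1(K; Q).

n_0=9 n_1=33 n_2=27  [Q]
∂1: piv[in,ip,ir,iu,iw,ix,iy,nq] rk=8  ker:np,nr,nu,nw,nx,ny,pq,pr,pu,pw,px,py,qr,qw,qx,ru,rw,rx,ry,uw,ux,uy,wx,wy,xy
∂2: piv[inu,iny,ipx,irw,irx,iuw,iux,iuy,ixy,npx,nqw,nqx,nru,nrw,nry,nwy,pqw,pqx,pru,prw,pwx,pxy,qrx] rk=23  ker:nuy,qwx,rwy,uxy
b_1=(33−8)−23=2

b_1=2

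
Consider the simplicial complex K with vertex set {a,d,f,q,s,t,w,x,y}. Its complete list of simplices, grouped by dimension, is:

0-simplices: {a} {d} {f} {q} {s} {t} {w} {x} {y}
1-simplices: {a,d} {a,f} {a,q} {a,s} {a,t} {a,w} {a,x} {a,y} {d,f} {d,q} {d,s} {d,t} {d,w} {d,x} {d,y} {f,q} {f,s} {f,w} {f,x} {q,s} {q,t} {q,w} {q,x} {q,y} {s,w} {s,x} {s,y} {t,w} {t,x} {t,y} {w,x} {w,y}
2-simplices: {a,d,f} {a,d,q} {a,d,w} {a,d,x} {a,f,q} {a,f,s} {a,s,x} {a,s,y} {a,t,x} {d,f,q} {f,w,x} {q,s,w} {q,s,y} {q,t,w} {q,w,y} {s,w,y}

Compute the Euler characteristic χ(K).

χ(K)=-7

n_0=9 n_1=32 n_2=16
χ=+9−32+16=-7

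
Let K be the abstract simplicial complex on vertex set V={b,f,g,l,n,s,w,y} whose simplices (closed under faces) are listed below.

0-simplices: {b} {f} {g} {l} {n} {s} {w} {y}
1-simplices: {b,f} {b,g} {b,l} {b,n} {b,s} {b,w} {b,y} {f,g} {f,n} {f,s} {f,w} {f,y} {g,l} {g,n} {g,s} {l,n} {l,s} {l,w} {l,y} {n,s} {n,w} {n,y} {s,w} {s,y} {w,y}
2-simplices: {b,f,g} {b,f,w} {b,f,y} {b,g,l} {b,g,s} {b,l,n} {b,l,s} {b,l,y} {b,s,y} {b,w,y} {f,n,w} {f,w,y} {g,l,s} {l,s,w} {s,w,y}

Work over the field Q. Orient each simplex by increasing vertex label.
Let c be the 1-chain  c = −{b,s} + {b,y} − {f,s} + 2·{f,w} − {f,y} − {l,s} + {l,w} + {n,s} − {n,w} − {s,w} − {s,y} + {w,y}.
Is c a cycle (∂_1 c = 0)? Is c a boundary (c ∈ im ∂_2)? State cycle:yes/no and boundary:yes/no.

n_0=8 n_1=25 n_2=15  [Q]
∂1: piv[bf,bg,bl,bn,bs,bw,by] rk=7  ker:fg,fn,fs,fw,fy,gl,gn,gs,ln,ls,lw,ly,ns,nw,ny,sw,sy,wy
∂2: piv[bfg,bfw,bfy,bgl,bgs,bln,bls,bly,bsy,bwy,fnw,lsw,swy] rk=13  ker:fwy,gls
∂1c = 0
c vs im∂2: residual ≠ 0 ⇒ not boundary

cycle:yes boundary:no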